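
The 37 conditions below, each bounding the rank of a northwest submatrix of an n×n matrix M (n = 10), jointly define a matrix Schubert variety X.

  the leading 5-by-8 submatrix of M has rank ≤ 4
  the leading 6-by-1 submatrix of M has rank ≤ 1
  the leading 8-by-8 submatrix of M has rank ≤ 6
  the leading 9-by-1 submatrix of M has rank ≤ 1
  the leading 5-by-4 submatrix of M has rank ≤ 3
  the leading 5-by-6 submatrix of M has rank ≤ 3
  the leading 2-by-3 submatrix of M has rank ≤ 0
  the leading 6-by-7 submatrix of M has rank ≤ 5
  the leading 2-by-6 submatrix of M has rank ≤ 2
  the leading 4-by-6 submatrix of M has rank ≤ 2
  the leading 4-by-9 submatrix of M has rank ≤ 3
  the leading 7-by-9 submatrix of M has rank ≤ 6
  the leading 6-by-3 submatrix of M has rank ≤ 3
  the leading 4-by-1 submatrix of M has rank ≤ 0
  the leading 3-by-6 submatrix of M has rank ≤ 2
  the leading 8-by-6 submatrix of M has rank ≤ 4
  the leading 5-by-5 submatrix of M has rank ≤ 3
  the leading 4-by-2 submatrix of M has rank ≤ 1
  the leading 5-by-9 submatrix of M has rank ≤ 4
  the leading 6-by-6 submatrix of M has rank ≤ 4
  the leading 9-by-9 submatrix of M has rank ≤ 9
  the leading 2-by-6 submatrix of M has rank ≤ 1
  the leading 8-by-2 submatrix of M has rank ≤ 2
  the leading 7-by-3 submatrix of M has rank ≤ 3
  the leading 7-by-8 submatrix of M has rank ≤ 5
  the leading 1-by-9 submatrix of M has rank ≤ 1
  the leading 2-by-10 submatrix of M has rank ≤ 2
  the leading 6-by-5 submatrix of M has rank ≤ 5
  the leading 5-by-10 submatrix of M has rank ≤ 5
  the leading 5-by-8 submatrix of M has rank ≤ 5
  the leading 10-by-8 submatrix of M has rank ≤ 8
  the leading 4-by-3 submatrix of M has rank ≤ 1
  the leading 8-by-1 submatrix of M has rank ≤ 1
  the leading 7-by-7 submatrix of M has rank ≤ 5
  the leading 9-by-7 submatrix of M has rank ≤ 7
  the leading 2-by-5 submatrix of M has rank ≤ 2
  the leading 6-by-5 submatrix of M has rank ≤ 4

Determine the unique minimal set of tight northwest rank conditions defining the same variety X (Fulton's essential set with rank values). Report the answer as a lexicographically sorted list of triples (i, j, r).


Recovering R(i,j) via the rank-extension bound from the 37 conditions:

  i=1: 0 0 0 1 1 1 1 1 1 1
  i=2: 0 0 0 1 1 1 2 2 2 2
  i=3: 0 1 1 2 2 2 3 3 3 3
  i=4: 0 1 1 2 2 2 3 3 3 4
  i=5: 1 2 2 3 3 3 4 4 4 5
  i=6: 1 2 3 4 4 4 5 5 5 6
  i=7: 1 2 3 4 4 4 5 5 6 7
  i=8: 1 2 3 4 4 4 5 6 7 8
  i=9: 1 2 3 4 5 5 6 7 8 9
  i=10: 1 2 3 4 5 6 7 8 9 10

hence w(1..10) = (4, 7, 2, 10, 1, 3, 9, 8, 5, 6).

D(w) has 20 cells with 8 SE-corners; essential set:

[(2, 3, 0), (2, 6, 1), (4, 1, 0), (4, 3, 1), (4, 6, 2), (4, 9, 3), (7, 8, 5), (8, 6, 4)]


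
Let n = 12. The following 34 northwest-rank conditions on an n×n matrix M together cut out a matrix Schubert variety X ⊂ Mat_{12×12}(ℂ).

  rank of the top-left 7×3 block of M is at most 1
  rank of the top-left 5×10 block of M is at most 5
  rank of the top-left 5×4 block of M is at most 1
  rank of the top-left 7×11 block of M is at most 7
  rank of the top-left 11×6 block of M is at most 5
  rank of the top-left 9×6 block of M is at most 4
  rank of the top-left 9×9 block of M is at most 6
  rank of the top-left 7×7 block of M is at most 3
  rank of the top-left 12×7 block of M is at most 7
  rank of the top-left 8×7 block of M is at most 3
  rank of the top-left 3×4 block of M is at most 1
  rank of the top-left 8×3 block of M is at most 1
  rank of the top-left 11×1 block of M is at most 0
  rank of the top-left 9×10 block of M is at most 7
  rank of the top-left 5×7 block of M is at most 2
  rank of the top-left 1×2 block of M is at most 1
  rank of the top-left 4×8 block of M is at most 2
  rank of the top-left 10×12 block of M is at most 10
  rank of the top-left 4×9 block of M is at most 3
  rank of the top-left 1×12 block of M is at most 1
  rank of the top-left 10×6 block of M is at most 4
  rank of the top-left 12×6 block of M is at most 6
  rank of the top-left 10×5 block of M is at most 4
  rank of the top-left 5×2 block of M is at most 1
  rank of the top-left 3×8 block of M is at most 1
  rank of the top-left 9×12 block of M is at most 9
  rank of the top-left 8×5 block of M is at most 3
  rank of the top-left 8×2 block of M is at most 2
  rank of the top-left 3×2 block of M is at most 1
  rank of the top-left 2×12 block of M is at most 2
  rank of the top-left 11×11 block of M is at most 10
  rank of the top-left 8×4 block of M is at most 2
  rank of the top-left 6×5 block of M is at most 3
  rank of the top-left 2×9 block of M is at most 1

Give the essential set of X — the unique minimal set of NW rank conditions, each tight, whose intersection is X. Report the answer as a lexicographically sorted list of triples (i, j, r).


Recovering R(i,j) via the rank-extension bound from the 34 conditions:

  0, 1, 1, 1, 1, 1, 1, 1, 1, 1, 1, 1
  0, 1, 1, 1, 1, 1, 1, 1, 1, 2, 2, 2
  0, 1, 1, 1, 1, 1, 1, 1, 2, 3, 3, 3
  0, 1, 1, 1, 2, 2, 2, 2, 3, 4, 4, 4
  0, 1, 1, 1, 2, 2, 2, 3, 4, 5, 5, 5
  0, 1, 1, 2, 3, 3, 3, 4, 5, 6, 6, 6
  0, 1, 1, 2, 3, 3, 3, 4, 5, 6, 7, 7
  0, 1, 1, 2, 3, 3, 3, 4, 5, 6, 7, 8
  0, 1, 2, 3, 4, 4, 4, 5, 6, 7, 8, 9
  0, 1, 2, 3, 4, 4, 5, 6, 7, 8, 9, 10
  0, 1, 2, 3, 4, 5, 6, 7, 8, 9, 10, 11
  1, 2, 3, 4, 5, 6, 7, 8, 9, 10, 11, 12

second differences of R give the permutation w = (2, 10, 9, 5, 8, 4, 11, 12, 3, 7, 6, 1).

Fulton essential set (8 of the 38 Rothe cells):

[(2, 9, 1), (3, 8, 1), (5, 4, 1), (5, 7, 2), (8, 3, 1), (8, 7, 3), (10, 6, 4), (11, 1, 0)]


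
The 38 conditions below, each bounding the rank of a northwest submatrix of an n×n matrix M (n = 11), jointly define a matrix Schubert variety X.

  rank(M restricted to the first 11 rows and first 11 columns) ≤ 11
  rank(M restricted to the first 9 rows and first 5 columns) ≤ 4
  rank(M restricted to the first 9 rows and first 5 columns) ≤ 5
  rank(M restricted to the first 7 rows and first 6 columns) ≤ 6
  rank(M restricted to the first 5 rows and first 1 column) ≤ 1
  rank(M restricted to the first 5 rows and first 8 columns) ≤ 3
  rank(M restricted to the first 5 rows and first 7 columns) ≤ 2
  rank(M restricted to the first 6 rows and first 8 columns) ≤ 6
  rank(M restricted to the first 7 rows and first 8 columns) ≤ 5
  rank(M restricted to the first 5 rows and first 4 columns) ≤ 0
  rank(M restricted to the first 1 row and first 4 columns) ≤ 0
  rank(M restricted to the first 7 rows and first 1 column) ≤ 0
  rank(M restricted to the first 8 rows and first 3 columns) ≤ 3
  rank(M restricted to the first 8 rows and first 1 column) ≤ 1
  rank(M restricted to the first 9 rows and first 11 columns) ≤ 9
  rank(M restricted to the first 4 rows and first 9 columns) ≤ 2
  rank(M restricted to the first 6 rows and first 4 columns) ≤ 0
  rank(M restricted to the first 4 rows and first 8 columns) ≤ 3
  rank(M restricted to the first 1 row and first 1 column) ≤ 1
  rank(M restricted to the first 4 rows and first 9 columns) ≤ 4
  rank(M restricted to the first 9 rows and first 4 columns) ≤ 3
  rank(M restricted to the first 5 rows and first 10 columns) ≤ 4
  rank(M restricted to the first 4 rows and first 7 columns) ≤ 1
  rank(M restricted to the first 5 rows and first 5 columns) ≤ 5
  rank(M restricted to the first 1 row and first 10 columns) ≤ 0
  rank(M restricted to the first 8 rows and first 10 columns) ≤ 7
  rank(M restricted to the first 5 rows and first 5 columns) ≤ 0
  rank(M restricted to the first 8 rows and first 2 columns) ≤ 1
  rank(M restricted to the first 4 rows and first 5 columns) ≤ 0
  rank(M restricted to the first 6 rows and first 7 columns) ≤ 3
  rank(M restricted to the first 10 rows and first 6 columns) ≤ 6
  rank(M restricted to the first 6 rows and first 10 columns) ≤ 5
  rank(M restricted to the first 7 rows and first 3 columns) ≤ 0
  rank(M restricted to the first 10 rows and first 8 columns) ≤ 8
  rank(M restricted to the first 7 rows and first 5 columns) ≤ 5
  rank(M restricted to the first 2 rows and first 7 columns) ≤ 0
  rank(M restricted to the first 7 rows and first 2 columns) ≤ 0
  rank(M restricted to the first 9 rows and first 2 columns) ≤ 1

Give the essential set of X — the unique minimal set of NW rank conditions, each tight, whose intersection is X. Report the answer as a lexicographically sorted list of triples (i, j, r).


The tightest implied rank at each (i,j), from the 38 conditions:

  0  0  0  0  0  0  0  0  0  0  1
  0  0  0  0  0  0  0  1  1  1  2
  0  0  0  0  0  1  1  2  2  2  3
  0  0  0  0  0  1  1  2  2  3  4
  0  0  0  0  0  1  2  3  3  4  5
  0  0  0  0  1  2  3  4  4  5  6
  0  0  0  1  2  3  4  5  5  6  7
  1  1  1  2  3  4  5  6  6  7  8
  1  1  2  3  4  5  6  7  7  8  9
  1  2  3  4  5  6  7  8  8  9  10
  1  2  3  4  5  6  7  8  9  10  11

the unique w with this rank table is (11, 8, 6, 10, 7, 5, 4, 1, 3, 2, 9).

Fulton essential set (8 of the 42 Rothe cells):

[(1, 10, 0), (2, 7, 0), (4, 7, 1), (4, 9, 2), (5, 5, 0), (6, 4, 0), (7, 3, 0), (9, 2, 1)]


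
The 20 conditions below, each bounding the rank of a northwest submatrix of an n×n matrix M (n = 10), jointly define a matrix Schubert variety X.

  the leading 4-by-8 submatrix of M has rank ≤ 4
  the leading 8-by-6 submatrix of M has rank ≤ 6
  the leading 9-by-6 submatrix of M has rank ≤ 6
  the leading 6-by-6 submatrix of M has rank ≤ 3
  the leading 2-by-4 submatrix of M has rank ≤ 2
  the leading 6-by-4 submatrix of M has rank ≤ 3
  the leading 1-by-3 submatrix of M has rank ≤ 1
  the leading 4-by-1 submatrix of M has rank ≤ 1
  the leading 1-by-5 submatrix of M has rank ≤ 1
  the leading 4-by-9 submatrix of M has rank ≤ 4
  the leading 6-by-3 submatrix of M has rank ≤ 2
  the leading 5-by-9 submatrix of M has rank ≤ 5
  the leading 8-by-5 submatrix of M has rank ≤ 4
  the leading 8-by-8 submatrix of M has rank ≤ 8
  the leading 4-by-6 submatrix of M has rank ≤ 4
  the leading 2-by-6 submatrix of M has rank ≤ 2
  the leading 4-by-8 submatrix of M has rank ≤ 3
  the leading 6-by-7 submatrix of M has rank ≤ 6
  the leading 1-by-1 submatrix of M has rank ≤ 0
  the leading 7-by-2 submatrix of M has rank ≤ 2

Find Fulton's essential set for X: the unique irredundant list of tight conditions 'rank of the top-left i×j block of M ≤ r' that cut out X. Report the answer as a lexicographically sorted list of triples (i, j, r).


The tightest implied rank at each (i,j), from the 20 conditions:

  R[1]: 0 | 1 | 1 | 1 | 1 | 1 | 1 | 1 | 1 | 1
  R[2]: 1 | 2 | 2 | 2 | 2 | 2 | 2 | 2 | 2 | 2
  R[3]: 1 | 2 | 2 | 3 | 3 | 3 | 3 | 3 | 3 | 3
  R[4]: 1 | 2 | 2 | 3 | 3 | 3 | 3 | 3 | 4 | 4
  R[5]: 1 | 2 | 2 | 3 | 3 | 3 | 4 | 4 | 5 | 5
  R[6]: 1 | 2 | 2 | 3 | 3 | 3 | 4 | 5 | 6 | 6
  R[7]: 1 | 2 | 3 | 4 | 4 | 4 | 5 | 6 | 7 | 7
  R[8]: 1 | 2 | 3 | 4 | 4 | 5 | 6 | 7 | 8 | 8
  R[9]: 1 | 2 | 3 | 4 | 5 | 6 | 7 | 8 | 9 | 9
  R[10]: 1 | 2 | 3 | 4 | 5 | 6 | 7 | 8 | 9 | 10

giving w = (2, 1, 4, 9, 7, 8, 3, 6, 5, 10) via Δ²R.

|D(w)|=14, |Ess(w)|=5:

[(1, 1, 0), (4, 8, 3), (6, 3, 2), (6, 6, 3), (8, 5, 4)]


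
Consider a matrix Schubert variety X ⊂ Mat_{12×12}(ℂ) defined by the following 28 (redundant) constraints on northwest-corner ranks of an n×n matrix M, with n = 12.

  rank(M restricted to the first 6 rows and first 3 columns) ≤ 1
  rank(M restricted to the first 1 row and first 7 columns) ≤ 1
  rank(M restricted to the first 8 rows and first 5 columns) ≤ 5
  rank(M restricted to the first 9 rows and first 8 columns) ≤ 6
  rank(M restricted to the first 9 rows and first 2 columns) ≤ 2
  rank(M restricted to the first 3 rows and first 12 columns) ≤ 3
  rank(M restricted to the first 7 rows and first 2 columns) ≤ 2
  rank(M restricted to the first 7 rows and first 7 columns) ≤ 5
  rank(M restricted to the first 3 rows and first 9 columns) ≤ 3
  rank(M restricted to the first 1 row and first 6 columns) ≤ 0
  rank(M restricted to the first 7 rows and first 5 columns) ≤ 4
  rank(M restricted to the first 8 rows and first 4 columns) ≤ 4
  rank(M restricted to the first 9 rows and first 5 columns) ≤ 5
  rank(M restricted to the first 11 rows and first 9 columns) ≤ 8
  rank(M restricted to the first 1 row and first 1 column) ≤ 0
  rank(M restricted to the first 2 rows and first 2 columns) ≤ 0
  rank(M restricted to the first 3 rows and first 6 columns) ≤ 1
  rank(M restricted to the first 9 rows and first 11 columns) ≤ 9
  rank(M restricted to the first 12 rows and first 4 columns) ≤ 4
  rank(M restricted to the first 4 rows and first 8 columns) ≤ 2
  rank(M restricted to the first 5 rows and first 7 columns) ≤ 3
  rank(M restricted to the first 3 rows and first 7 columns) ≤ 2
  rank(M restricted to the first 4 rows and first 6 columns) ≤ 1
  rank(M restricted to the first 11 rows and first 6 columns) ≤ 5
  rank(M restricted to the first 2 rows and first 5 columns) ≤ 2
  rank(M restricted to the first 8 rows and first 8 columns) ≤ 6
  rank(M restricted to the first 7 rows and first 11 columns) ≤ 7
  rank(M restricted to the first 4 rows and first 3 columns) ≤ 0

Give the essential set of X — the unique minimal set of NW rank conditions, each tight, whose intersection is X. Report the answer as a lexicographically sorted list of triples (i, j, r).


Propagating the 28 rank bounds to every northwest block:

  row 1: 0  0  0  0  0  0  1  1  1  1  1  1
  row 2: 0  0  0  1  1  1  2  2  2  2  2  2
  row 3: 0  0  0  1  1  1  2  2  3  3  3  3
  row 4: 0  0  0  1  1  1  2  2  3  4  4  4
  row 5: 1  1  1  2  2  2  3  3  4  5  5  5
  row 6: 1  1  1  2  3  3  4  4  5  6  6  6
  row 7: 1  2  2  3  4  4  5  5  6  7  7  7
  row 8: 1  2  3  4  5  5  6  6  7  8  8  8
  row 9: 1  2  3  4  5  5  6  6  7  8  9  9
  row 10: 1  2  3  4  5  5  6  7  8  9  10  10
  row 11: 1  2  3  4  5  5  6  7  8  9  10  11
  row 12: 1  2  3  4  5  6  7  8  9  10  11  12

the unique w with this rank table is (7, 4, 9, 10, 1, 5, 2, 3, 11, 8, 12, 6).

D(w) has 27 cells with 7 SE-corners; essential set:

[(1, 6, 0), (4, 3, 0), (4, 6, 1), (4, 8, 2), (6, 3, 1), (9, 8, 6), (11, 6, 5)]


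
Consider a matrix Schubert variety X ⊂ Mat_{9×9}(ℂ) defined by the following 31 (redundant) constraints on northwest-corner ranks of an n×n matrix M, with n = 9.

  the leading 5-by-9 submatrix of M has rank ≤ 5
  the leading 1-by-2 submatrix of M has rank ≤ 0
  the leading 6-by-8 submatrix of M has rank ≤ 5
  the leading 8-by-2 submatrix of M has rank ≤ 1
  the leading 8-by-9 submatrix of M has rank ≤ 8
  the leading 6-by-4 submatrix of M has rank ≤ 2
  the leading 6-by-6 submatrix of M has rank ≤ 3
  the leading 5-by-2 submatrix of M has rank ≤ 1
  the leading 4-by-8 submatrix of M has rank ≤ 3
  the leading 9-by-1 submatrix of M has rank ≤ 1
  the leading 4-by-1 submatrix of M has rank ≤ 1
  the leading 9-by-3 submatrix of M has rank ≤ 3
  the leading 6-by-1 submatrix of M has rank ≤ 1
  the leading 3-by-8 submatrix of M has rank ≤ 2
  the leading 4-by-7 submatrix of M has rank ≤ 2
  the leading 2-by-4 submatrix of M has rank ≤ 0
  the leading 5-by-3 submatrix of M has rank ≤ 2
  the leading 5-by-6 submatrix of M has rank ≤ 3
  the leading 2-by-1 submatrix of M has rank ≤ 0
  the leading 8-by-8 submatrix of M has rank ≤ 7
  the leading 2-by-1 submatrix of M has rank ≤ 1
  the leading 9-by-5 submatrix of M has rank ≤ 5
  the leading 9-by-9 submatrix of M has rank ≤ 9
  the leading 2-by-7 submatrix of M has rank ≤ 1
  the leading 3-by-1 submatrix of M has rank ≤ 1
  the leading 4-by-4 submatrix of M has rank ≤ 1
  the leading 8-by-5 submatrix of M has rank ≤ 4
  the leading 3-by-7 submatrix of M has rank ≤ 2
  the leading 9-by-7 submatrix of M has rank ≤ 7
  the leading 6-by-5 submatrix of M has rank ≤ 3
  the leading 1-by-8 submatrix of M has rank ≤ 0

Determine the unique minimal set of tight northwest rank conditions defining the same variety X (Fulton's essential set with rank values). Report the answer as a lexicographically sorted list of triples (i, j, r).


Propagating the 31 rank bounds to every northwest block:

  0 | 0 | 0 | 0 | 0 | 0 | 0 | 0 | 1
  0 | 0 | 0 | 0 | 1 | 1 | 1 | 1 | 2
  1 | 1 | 1 | 1 | 2 | 2 | 2 | 2 | 3
  1 | 1 | 1 | 1 | 2 | 2 | 2 | 3 | 4
  1 | 1 | 2 | 2 | 3 | 3 | 3 | 4 | 5
  1 | 1 | 2 | 2 | 3 | 3 | 4 | 5 | 6
  1 | 1 | 2 | 3 | 4 | 4 | 5 | 6 | 7
  1 | 1 | 2 | 3 | 4 | 5 | 6 | 7 | 8
  1 | 2 | 3 | 4 | 5 | 6 | 7 | 8 | 9

hence w(1..9) = (9, 5, 1, 8, 3, 7, 4, 6, 2).

|D(w)|=23, |Ess(w)|=7:

[(1, 8, 0), (2, 4, 0), (4, 4, 1), (4, 7, 2), (6, 4, 2), (6, 6, 3), (8, 2, 1)]


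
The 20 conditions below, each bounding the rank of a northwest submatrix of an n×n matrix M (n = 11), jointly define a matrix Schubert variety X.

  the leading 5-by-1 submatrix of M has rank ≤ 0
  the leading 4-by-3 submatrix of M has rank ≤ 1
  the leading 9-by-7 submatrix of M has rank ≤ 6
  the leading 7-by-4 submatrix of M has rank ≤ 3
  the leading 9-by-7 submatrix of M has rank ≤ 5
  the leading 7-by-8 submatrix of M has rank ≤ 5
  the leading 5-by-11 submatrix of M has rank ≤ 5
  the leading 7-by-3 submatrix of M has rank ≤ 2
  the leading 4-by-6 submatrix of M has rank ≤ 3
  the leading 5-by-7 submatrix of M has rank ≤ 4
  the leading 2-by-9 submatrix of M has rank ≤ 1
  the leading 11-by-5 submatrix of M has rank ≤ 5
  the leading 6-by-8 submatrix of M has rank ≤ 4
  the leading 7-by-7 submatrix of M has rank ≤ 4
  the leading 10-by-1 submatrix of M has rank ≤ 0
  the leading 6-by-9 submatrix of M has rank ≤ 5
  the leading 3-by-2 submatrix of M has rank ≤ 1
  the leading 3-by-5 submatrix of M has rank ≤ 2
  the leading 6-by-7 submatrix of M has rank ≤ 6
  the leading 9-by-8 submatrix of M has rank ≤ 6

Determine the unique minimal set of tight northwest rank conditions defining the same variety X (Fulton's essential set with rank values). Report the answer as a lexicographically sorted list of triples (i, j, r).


Propagating the 20 rank bounds to every northwest block:

  R[1]: 0 | 1 | 1 | 1 | 1 | 1 | 1 | 1 | 1 | 1 | 1
  R[2]: 0 | 1 | 1 | 1 | 1 | 1 | 1 | 1 | 1 | 2 | 2
  R[3]: 0 | 1 | 1 | 2 | 2 | 2 | 2 | 2 | 2 | 3 | 3
  R[4]: 0 | 1 | 1 | 2 | 3 | 3 | 3 | 3 | 3 | 4 | 4
  R[5]: 0 | 1 | 2 | 3 | 4 | 4 | 4 | 4 | 4 | 5 | 5
  R[6]: 0 | 1 | 2 | 3 | 4 | 4 | 4 | 4 | 5 | 6 | 6
  R[7]: 0 | 1 | 2 | 3 | 4 | 4 | 4 | 5 | 6 | 7 | 7
  R[8]: 0 | 1 | 2 | 3 | 4 | 5 | 5 | 6 | 7 | 8 | 8
  R[9]: 0 | 1 | 2 | 3 | 4 | 5 | 5 | 6 | 7 | 8 | 9
  R[10]: 0 | 1 | 2 | 3 | 4 | 5 | 6 | 7 | 8 | 9 | 10
  R[11]: 1 | 2 | 3 | 4 | 5 | 6 | 7 | 8 | 9 | 10 | 11

second differences of R give the permutation w = (2, 10, 4, 5, 3, 9, 8, 6, 11, 7, 1).

ℓ(w)=25; the 6 essential cells (i,j,r):

[(2, 9, 1), (4, 3, 1), (6, 8, 4), (7, 7, 4), (9, 7, 5), (10, 1, 0)]


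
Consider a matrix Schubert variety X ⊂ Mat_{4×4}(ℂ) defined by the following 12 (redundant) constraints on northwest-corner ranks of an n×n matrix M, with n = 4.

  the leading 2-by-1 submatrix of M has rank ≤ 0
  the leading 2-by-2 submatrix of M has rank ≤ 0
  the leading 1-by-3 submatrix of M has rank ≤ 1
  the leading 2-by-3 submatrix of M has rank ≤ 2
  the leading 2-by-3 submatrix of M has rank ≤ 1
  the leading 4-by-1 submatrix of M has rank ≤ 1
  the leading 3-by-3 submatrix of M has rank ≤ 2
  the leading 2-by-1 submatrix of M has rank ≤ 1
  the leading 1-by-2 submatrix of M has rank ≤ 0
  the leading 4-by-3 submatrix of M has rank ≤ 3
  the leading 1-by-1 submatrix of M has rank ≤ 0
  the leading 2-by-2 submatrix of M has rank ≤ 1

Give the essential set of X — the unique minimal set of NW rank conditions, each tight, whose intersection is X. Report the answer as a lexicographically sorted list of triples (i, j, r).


The tightest implied rank at each (i,j), from the 12 conditions:

  R[1]: 0  0  1  1
  R[2]: 0  0  1  2
  R[3]: 1  1  2  3
  R[4]: 1  2  3  4

hence w(1..4) = (3, 4, 1, 2).

|D(w)|=4, |Ess(w)|=1:

[(2, 2, 0)]


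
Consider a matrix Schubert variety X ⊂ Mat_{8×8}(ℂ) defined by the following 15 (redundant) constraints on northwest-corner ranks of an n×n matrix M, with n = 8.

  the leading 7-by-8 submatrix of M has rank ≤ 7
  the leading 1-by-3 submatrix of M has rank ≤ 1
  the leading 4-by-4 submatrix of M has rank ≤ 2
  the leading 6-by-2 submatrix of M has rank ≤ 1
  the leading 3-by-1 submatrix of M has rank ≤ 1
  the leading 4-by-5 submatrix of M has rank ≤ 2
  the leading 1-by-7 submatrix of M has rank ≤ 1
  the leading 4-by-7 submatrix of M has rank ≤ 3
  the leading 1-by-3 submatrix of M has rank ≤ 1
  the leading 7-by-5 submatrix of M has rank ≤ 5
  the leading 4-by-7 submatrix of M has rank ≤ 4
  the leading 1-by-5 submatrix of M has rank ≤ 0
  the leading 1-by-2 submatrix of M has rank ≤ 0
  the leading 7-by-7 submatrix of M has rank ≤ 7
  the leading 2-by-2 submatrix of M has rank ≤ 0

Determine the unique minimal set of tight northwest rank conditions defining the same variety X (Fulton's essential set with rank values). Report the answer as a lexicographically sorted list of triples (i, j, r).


Recovering R(i,j) via the rank-extension bound from the 15 conditions:

  R[1]: 0  0  0  0  0  1  1  1
  R[2]: 0  0  1  1  1  2  2  2
  R[3]: 1  1  2  2  2  3  3  3
  R[4]: 1  1  2  2  2  3  3  4
  R[5]: 1  1  2  3  3  4  4  5
  R[6]: 1  1  2  3  4  5  5  6
  R[7]: 1  2  3  4  5  6  6  7
  R[8]: 1  2  3  4  5  6  7  8

the unique w with this rank table is (6, 3, 1, 8, 4, 5, 2, 7).

ℓ(w)=13; the 5 essential cells (i,j,r):

[(1, 5, 0), (2, 2, 0), (4, 5, 2), (4, 7, 3), (6, 2, 1)]


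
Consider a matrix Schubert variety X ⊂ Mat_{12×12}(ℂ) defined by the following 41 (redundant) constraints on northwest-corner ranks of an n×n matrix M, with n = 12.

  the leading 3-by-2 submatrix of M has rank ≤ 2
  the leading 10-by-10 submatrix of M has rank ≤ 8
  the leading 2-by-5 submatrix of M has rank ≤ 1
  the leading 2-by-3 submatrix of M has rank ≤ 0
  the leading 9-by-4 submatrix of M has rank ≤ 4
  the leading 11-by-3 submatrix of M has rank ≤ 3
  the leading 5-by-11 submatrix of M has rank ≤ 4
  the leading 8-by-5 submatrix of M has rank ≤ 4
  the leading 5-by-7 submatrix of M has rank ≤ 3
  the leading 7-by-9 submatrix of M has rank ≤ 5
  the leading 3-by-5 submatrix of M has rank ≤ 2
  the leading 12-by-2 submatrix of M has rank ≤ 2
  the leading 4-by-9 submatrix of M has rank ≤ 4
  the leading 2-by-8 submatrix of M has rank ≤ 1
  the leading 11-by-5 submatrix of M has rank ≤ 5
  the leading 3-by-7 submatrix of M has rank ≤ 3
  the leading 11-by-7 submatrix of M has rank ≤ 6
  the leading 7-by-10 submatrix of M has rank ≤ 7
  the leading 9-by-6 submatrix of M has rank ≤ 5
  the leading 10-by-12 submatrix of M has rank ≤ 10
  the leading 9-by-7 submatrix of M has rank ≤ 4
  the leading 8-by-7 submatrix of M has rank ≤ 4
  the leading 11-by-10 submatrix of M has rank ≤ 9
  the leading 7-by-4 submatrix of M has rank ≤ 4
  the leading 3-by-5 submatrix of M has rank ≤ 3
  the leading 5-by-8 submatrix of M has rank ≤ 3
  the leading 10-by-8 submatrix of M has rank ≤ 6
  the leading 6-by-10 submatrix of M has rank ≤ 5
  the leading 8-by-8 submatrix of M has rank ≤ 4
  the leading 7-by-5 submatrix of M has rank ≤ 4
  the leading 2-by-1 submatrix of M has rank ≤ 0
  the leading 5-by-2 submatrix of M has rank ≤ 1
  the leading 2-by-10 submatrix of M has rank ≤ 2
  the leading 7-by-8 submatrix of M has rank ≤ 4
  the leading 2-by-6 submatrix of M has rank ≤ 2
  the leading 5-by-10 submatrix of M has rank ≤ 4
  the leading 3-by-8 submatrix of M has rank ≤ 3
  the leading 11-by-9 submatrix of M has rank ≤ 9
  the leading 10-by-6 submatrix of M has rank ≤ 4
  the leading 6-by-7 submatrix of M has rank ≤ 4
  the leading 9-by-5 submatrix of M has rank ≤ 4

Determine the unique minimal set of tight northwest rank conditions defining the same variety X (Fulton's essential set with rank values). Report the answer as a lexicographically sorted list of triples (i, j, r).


Rank table r_w(12×12) implied by the 41 constraints:

  R[1]: 0, 0, 0, 1, 1, 1, 1, 1, 1, 1, 1, 1
  R[2]: 0, 0, 0, 1, 1, 1, 1, 1, 2, 2, 2, 2
  R[3]: 1, 1, 1, 2, 2, 2, 2, 2, 3, 3, 3, 3
  R[4]: 1, 1, 2, 3, 3, 3, 3, 3, 4, 4, 4, 4
  R[5]: 1, 1, 2, 3, 3, 3, 3, 3, 4, 4, 4, 5
  R[6]: 1, 2, 3, 4, 4, 4, 4, 4, 5, 5, 5, 6
  R[7]: 1, 2, 3, 4, 4, 4, 4, 4, 5, 6, 6, 7
  R[8]: 1, 2, 3, 4, 4, 4, 4, 4, 5, 6, 7, 8
  R[9]: 1, 2, 3, 4, 4, 4, 4, 5, 6, 7, 8, 9
  R[10]: 1, 2, 3, 4, 4, 4, 5, 6, 7, 8, 9, 10
  R[11]: 1, 2, 3, 4, 5, 5, 6, 7, 8, 9, 10, 11
  R[12]: 1, 2, 3, 4, 5, 6, 7, 8, 9, 10, 11, 12

second differences of R give the permutation w = (4, 9, 1, 3, 12, 2, 10, 11, 8, 7, 5, 6).

D(w) has 31 cells with 8 SE-corners; essential set:

[(2, 3, 0), (2, 8, 1), (5, 2, 1), (5, 8, 3), (5, 11, 4), (8, 8, 4), (9, 7, 4), (10, 6, 4)]


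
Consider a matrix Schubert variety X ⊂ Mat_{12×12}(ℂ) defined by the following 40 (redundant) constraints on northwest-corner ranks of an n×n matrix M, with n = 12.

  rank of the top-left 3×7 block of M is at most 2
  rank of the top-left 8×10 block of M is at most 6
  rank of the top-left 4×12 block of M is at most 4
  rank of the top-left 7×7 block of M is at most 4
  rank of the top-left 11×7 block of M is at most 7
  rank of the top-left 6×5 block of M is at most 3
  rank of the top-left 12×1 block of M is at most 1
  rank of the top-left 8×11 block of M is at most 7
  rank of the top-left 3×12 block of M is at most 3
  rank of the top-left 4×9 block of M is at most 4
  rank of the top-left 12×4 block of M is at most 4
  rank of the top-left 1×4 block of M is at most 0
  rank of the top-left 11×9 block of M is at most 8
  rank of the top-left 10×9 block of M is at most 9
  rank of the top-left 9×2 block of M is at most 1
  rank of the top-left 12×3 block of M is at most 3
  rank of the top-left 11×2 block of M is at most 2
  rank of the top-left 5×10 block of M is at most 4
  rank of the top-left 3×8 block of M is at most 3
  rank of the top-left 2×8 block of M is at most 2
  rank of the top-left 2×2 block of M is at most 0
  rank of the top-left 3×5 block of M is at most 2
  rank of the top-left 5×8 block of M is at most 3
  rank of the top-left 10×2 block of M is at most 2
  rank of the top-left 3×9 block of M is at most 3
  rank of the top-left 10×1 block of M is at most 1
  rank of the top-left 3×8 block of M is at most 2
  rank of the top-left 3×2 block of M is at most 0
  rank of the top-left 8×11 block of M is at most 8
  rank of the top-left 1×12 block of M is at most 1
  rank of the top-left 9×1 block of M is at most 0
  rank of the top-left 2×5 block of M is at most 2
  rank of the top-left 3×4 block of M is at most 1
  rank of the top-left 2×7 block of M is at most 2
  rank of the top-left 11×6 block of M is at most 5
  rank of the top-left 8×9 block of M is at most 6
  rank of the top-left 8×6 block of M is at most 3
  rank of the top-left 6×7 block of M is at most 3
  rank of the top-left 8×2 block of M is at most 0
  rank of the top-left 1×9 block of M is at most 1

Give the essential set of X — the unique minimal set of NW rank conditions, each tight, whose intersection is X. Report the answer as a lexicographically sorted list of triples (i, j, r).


The tightest implied rank at each (i,j), from the 40 conditions:

  i=1: 0 | 0 | 0 | 0 | 1 | 1 | 1 | 1 | 1 | 1 | 1 | 1
  i=2: 0 | 0 | 1 | 1 | 2 | 2 | 2 | 2 | 2 | 2 | 2 | 2
  i=3: 0 | 0 | 1 | 1 | 2 | 2 | 2 | 2 | 3 | 3 | 3 | 3
  i=4: 0 | 0 | 1 | 2 | 3 | 3 | 3 | 3 | 4 | 4 | 4 | 4
  i=5: 0 | 0 | 1 | 2 | 3 | 3 | 3 | 3 | 4 | 4 | 5 | 5
  i=6: 0 | 0 | 1 | 2 | 3 | 3 | 3 | 4 | 5 | 5 | 6 | 6
  i=7: 0 | 0 | 1 | 2 | 3 | 3 | 4 | 5 | 6 | 6 | 7 | 7
  i=8: 0 | 0 | 1 | 2 | 3 | 3 | 4 | 5 | 6 | 6 | 7 | 8
  i=9: 0 | 1 | 2 | 3 | 4 | 4 | 5 | 6 | 7 | 7 | 8 | 9
  i=10: 1 | 2 | 3 | 4 | 5 | 5 | 6 | 7 | 8 | 8 | 9 | 10
  i=11: 1 | 2 | 3 | 4 | 5 | 5 | 6 | 7 | 8 | 9 | 10 | 11
  i=12: 1 | 2 | 3 | 4 | 5 | 6 | 7 | 8 | 9 | 10 | 11 | 12

giving w = (5, 3, 9, 4, 11, 8, 7, 12, 2, 1, 10, 6) via Δ²R.

Fulton essential set (11 of the 33 Rothe cells):

[(1, 4, 0), (3, 4, 1), (3, 8, 2), (5, 8, 3), (5, 10, 4), (6, 7, 3), (8, 2, 0), (8, 6, 3), (8, 10, 6), (9, 1, 0), (11, 6, 5)]


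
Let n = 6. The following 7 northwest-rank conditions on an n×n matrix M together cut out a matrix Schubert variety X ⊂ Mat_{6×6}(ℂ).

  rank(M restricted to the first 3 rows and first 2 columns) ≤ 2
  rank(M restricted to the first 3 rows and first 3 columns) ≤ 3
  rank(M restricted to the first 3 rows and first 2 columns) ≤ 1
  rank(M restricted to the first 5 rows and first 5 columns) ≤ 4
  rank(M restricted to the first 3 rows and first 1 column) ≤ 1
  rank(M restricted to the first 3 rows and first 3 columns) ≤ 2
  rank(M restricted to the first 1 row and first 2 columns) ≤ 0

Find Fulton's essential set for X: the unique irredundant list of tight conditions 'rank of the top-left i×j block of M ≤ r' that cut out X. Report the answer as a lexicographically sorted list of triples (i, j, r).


Rank table r_w(6×6) implied by the 7 constraints:

  i=1: 0  0  1  1  1  1
  i=2: 1  1  2  2  2  2
  i=3: 1  1  2  3  3  3
  i=4: 1  2  3  4  4  4
  i=5: 1  2  3  4  4  5
  i=6: 1  2  3  4  5  6

second differences of R give the permutation w = (3, 1, 4, 2, 6, 5).

|D(w)|=4, |Ess(w)|=3:

[(1, 2, 0), (3, 2, 1), (5, 5, 4)]


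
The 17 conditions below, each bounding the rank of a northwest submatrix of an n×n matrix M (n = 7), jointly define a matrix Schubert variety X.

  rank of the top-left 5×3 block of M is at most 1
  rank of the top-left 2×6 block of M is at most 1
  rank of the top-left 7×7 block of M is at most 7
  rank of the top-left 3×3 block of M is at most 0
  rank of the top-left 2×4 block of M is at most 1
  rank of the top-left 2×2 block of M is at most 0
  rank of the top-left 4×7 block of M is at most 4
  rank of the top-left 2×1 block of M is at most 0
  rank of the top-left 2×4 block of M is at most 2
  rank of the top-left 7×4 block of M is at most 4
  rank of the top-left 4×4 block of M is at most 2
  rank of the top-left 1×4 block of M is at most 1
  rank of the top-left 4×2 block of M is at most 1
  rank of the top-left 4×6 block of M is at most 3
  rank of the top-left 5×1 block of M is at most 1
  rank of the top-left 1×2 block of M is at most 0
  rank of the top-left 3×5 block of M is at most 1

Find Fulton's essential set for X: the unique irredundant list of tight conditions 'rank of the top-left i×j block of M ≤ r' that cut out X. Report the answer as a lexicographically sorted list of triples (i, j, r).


The tightest implied rank at each (i,j), from the 17 conditions:

  i=1: 0, 0, 0, 1, 1, 1, 1
  i=2: 0, 0, 0, 1, 1, 1, 2
  i=3: 0, 0, 0, 1, 1, 2, 3
  i=4: 1, 1, 1, 2, 2, 3, 4
  i=5: 1, 1, 1, 2, 3, 4, 5
  i=6: 1, 2, 2, 3, 4, 5, 6
  i=7: 1, 2, 3, 4, 5, 6, 7

reading off 1-entries of Δ²R: w = (4, 7, 6, 1, 5, 2, 3).

Rothe diagram D(w) (14 cells), 4 SE-corners (essential conditions):

[(2, 6, 1), (3, 3, 0), (3, 5, 1), (5, 3, 1)]


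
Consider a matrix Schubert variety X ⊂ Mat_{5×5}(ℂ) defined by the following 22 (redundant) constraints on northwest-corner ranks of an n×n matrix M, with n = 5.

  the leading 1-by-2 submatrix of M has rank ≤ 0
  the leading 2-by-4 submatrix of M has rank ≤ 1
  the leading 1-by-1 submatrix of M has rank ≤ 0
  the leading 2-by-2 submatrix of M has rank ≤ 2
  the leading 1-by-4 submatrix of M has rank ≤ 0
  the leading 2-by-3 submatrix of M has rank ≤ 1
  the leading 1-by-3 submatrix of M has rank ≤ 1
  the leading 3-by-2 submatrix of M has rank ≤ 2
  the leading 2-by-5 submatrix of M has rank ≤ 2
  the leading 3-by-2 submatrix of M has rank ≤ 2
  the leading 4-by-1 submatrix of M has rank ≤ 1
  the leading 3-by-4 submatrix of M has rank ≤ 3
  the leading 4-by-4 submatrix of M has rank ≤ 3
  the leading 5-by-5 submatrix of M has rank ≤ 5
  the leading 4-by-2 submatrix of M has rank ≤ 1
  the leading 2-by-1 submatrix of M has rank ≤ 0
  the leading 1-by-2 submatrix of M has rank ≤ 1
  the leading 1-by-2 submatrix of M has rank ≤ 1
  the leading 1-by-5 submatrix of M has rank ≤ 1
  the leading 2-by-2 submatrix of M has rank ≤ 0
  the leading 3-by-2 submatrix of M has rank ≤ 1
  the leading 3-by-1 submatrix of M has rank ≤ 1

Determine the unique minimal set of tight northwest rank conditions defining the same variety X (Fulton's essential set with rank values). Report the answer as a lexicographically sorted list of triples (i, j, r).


Reconstructing r_w from the 22 given conditions:

  row 1: 0, 0, 0, 0, 1
  row 2: 0, 0, 1, 1, 2
  row 3: 1, 1, 2, 2, 3
  row 4: 1, 1, 2, 3, 4
  row 5: 1, 2, 3, 4, 5

reading off 1-entries of Δ²R: w = (5, 3, 1, 4, 2).

3 SE-corners of the 7-cell Rothe diagram give Ess(w):

[(1, 4, 0), (2, 2, 0), (4, 2, 1)]


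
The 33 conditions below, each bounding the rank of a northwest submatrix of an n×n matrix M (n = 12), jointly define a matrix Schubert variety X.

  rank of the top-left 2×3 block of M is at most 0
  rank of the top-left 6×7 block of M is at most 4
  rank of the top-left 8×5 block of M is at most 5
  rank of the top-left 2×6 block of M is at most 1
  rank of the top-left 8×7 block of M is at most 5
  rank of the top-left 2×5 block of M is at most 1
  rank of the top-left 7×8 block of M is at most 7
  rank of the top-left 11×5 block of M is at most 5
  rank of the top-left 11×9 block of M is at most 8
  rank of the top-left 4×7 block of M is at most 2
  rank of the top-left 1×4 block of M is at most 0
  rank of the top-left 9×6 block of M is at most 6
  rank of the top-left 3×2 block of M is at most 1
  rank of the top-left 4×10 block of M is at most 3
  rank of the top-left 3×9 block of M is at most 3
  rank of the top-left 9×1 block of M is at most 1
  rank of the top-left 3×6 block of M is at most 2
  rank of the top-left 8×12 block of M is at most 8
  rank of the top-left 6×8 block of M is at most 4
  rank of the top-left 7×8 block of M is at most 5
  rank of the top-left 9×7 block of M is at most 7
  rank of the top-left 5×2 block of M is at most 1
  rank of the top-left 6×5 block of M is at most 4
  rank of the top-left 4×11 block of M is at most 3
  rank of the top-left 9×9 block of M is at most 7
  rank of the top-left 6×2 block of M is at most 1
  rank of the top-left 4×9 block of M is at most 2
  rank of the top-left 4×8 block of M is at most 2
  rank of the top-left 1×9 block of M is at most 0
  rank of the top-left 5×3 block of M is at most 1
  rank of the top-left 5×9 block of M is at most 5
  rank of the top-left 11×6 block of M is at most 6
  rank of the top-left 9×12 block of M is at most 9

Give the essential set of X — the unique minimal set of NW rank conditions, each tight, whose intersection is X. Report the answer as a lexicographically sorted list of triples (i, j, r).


Rank table r_w(12×12) implied by the 33 constraints:

  row 1: 0, 0, 0, 0, 0, 0, 0, 0, 0, 1, 1, 1
  row 2: 0, 0, 0, 1, 1, 1, 1, 1, 1, 2, 2, 2
  row 3: 1, 1, 1, 2, 2, 2, 2, 2, 2, 3, 3, 3
  row 4: 1, 1, 1, 2, 2, 2, 2, 2, 2, 3, 3, 4
  row 5: 1, 1, 1, 2, 3, 3, 3, 3, 3, 4, 4, 5
  row 6: 1, 1, 2, 3, 4, 4, 4, 4, 4, 5, 5, 6
  row 7: 1, 2, 3, 4, 5, 5, 5, 5, 5, 6, 6, 7
  row 8: 1, 2, 3, 4, 5, 5, 5, 6, 6, 7, 7, 8
  row 9: 1, 2, 3, 4, 5, 6, 6, 7, 7, 8, 8, 9
  row 10: 1, 2, 3, 4, 5, 6, 7, 8, 8, 9, 9, 10
  row 11: 1, 2, 3, 4, 5, 6, 7, 8, 8, 9, 10, 11
  row 12: 1, 2, 3, 4, 5, 6, 7, 8, 9, 10, 11, 12

reading off 1-entries of Δ²R: w = (10, 4, 1, 12, 5, 3, 2, 8, 6, 7, 11, 9).

ℓ(w)=26; the 8 essential cells (i,j,r):

[(1, 9, 0), (2, 3, 0), (4, 9, 2), (4, 11, 3), (5, 3, 1), (6, 2, 1), (8, 7, 5), (11, 9, 8)]


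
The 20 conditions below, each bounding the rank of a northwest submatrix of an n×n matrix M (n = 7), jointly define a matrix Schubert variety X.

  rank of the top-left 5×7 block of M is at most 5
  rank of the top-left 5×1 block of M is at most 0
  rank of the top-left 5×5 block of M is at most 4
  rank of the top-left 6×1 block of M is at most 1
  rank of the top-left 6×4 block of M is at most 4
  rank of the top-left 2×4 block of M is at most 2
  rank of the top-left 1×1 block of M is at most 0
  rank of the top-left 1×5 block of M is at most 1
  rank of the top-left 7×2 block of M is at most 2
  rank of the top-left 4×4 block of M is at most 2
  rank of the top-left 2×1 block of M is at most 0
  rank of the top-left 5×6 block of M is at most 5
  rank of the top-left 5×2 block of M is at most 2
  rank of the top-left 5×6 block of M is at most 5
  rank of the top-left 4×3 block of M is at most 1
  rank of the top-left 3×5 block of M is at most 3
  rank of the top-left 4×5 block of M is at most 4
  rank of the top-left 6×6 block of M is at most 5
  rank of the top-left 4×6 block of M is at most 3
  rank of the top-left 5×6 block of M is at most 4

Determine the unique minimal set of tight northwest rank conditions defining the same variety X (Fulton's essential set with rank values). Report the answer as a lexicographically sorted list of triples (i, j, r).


Rank table r_w(7×7) implied by the 20 constraints:

  R[1]: 0, 1, 1, 1, 1, 1, 1
  R[2]: 0, 1, 1, 2, 2, 2, 2
  R[3]: 0, 1, 1, 2, 3, 3, 3
  R[4]: 0, 1, 1, 2, 3, 3, 4
  R[5]: 0, 1, 2, 3, 4, 4, 5
  R[6]: 1, 2, 3, 4, 5, 5, 6
  R[7]: 1, 2, 3, 4, 5, 6, 7

hence w(1..7) = (2, 4, 5, 7, 3, 1, 6).

ℓ(w)=9; the 3 essential cells (i,j,r):

[(4, 3, 1), (4, 6, 3), (5, 1, 0)]


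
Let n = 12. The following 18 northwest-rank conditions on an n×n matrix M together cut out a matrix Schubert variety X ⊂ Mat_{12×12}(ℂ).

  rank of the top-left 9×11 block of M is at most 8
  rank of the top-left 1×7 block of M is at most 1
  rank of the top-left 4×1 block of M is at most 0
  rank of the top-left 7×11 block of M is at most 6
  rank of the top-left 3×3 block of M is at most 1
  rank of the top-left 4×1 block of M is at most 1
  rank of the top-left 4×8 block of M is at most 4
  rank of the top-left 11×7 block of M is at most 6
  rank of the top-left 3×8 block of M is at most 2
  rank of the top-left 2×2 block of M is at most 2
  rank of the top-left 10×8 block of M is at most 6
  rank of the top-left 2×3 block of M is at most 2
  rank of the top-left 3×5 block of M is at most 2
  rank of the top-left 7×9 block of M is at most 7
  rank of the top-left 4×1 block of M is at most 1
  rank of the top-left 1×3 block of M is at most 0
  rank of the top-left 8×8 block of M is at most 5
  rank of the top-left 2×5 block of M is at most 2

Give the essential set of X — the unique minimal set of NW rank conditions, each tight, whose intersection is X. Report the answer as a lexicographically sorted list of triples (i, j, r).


Propagating the 18 rank bounds to every northwest block:

  R[1]: 0  0  0  1  1  1  1  1  1  1  1  1
  R[2]: 0  1  1  2  2  2  2  2  2  2  2  2
  R[3]: 0  1  1  2  2  2  2  2  3  3  3  3
  R[4]: 0  1  2  3  3  3  3  3  4  4  4  4
  R[5]: 1  2  3  4  4  4  4  4  5  5  5  5
  R[6]: 1  2  3  4  5  5  5  5  6  6  6  6
  R[7]: 1  2  3  4  5  5  5  5  6  6  6  7
  R[8]: 1  2  3  4  5  5  5  5  6  7  7  8
  R[9]: 1  2  3  4  5  6  6  6  7  8  8  9
  R[10]: 1  2  3  4  5  6  6  6  7  8  9  10
  R[11]: 1  2  3  4  5  6  6  7  8  9  10  11
  R[12]: 1  2  3  4  5  6  7  8  9  10  11  12

second differences of R give the permutation w = (4, 2, 9, 3, 1, 5, 12, 10, 6, 11, 8, 7).

D(w) has 22 cells with 8 SE-corners; essential set:

[(1, 3, 0), (3, 3, 1), (3, 8, 2), (4, 1, 0), (7, 11, 6), (8, 8, 5), (10, 8, 6), (11, 7, 6)]


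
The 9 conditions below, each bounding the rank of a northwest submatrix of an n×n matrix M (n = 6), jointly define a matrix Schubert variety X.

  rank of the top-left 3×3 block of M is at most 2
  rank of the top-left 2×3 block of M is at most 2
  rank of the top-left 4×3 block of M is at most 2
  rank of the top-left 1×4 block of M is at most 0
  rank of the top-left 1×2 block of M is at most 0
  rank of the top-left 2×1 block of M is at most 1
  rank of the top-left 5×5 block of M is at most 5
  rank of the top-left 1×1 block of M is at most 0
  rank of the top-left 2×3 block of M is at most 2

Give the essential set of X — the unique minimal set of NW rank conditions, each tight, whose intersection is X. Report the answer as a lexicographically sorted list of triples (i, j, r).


Recovering R(i,j) via the rank-extension bound from the 9 conditions:

  i=1: 0, 0, 0, 0, 1, 1
  i=2: 1, 1, 1, 1, 2, 2
  i=3: 1, 2, 2, 2, 3, 3
  i=4: 1, 2, 2, 3, 4, 4
  i=5: 1, 2, 3, 4, 5, 5
  i=6: 1, 2, 3, 4, 5, 6

hence w(1..6) = (5, 1, 2, 4, 3, 6).

D(w) has 5 cells with 2 SE-corners; essential set:

[(1, 4, 0), (4, 3, 2)]
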